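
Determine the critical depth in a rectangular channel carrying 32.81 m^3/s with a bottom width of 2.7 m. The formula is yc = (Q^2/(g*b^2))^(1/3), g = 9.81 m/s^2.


Using yc = (Q^2 / (g * b^2))^(1/3):
Q^2 = 32.81^2 = 1076.5.
g * b^2 = 9.81 * 2.7^2 = 9.81 * 7.29 = 71.51.
Q^2 / (g*b^2) = 1076.5 / 71.51 = 15.0538.
yc = 15.0538^(1/3) = 2.4691 m.

2.4691


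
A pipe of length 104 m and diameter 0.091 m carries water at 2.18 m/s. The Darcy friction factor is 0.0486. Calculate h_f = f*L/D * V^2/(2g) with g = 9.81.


Darcy-Weisbach equation: h_f = f * (L/D) * V^2/(2g).
f * L/D = 0.0486 * 104/0.091 = 55.5429.
V^2/(2g) = 2.18^2 / (2*9.81) = 4.7524 / 19.62 = 0.2422 m.
h_f = 55.5429 * 0.2422 = 13.454 m.

13.454


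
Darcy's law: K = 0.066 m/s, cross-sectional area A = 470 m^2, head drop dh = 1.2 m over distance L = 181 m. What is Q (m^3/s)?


Darcy's law: Q = K * A * i, where i = dh/L.
Hydraulic gradient i = 1.2 / 181 = 0.00663.
Q = 0.066 * 470 * 0.00663
  = 0.2057 m^3/s.

0.2057


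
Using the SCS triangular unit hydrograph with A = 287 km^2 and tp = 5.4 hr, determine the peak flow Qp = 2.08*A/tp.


SCS formula: Qp = 2.08 * A / tp.
Qp = 2.08 * 287 / 5.4
   = 596.96 / 5.4
   = 110.55 m^3/s per cm.

110.55


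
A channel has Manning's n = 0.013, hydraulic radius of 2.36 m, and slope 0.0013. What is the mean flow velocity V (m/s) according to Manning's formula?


Manning's equation gives V = (1/n) * R^(2/3) * S^(1/2).
First, compute R^(2/3) = 2.36^(2/3) = 1.7726.
Next, S^(1/2) = 0.0013^(1/2) = 0.036056.
Then 1/n = 1/0.013 = 76.92.
V = 76.92 * 1.7726 * 0.036056 = 4.9163 m/s.

4.9163


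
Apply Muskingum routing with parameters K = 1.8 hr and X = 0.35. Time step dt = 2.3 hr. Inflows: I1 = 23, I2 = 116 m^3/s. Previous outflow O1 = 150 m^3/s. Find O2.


Muskingum coefficients:
denom = 2*K*(1-X) + dt = 2*1.8*(1-0.35) + 2.3 = 4.64.
C0 = (dt - 2*K*X)/denom = (2.3 - 2*1.8*0.35)/4.64 = 0.2241.
C1 = (dt + 2*K*X)/denom = (2.3 + 2*1.8*0.35)/4.64 = 0.7672.
C2 = (2*K*(1-X) - dt)/denom = 0.0086.
O2 = C0*I2 + C1*I1 + C2*O1
   = 0.2241*116 + 0.7672*23 + 0.0086*150
   = 44.94 m^3/s.

44.94


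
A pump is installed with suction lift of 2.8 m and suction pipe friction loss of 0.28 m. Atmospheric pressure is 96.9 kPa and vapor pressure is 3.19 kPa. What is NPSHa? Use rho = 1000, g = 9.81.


NPSHa = p_atm/(rho*g) - z_s - hf_s - p_vap/(rho*g).
p_atm/(rho*g) = 96.9*1000 / (1000*9.81) = 9.878 m.
p_vap/(rho*g) = 3.19*1000 / (1000*9.81) = 0.325 m.
NPSHa = 9.878 - 2.8 - 0.28 - 0.325
      = 6.47 m.

6.47


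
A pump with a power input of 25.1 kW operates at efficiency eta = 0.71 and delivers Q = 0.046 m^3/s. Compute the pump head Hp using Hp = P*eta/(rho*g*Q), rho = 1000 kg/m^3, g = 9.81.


Pump head formula: Hp = P * eta / (rho * g * Q).
Numerator: P * eta = 25.1 * 1000 * 0.71 = 17821.0 W.
Denominator: rho * g * Q = 1000 * 9.81 * 0.046 = 451.26.
Hp = 17821.0 / 451.26 = 39.49 m.

39.49


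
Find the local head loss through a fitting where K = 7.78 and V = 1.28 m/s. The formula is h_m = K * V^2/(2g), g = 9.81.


Minor loss formula: h_m = K * V^2/(2g).
V^2 = 1.28^2 = 1.6384.
V^2/(2g) = 1.6384 / 19.62 = 0.0835 m.
h_m = 7.78 * 0.0835 = 0.6497 m.

0.6497


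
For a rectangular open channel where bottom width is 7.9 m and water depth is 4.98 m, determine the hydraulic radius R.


For a rectangular section:
Flow area A = b * y = 7.9 * 4.98 = 39.34 m^2.
Wetted perimeter P = b + 2y = 7.9 + 2*4.98 = 17.86 m.
Hydraulic radius R = A/P = 39.34 / 17.86 = 2.2028 m.

2.2028


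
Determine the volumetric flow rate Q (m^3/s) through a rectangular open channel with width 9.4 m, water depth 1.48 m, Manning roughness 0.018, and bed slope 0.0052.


For a rectangular channel, the cross-sectional area A = b * y = 9.4 * 1.48 = 13.91 m^2.
The wetted perimeter P = b + 2y = 9.4 + 2*1.48 = 12.36 m.
Hydraulic radius R = A/P = 13.91/12.36 = 1.1256 m.
Velocity V = (1/n)*R^(2/3)*S^(1/2) = (1/0.018)*1.1256^(2/3)*0.0052^(1/2) = 4.3349 m/s.
Discharge Q = A * V = 13.91 * 4.3349 = 60.307 m^3/s.

60.307


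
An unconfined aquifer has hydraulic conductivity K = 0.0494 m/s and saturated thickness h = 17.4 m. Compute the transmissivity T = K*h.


Transmissivity is defined as T = K * h.
T = 0.0494 * 17.4
  = 0.8596 m^2/s.

0.8596


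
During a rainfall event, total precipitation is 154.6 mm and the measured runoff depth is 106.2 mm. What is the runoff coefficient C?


The runoff coefficient C = runoff depth / rainfall depth.
C = 106.2 / 154.6
  = 0.6869.

0.6869


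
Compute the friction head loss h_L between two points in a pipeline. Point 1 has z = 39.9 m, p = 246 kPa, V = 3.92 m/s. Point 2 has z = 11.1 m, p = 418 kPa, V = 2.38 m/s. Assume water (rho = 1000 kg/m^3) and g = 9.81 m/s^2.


Total head at each section: H = z + p/(rho*g) + V^2/(2g).
H1 = 39.9 + 246*1000/(1000*9.81) + 3.92^2/(2*9.81)
   = 39.9 + 25.076 + 0.7832
   = 65.76 m.
H2 = 11.1 + 418*1000/(1000*9.81) + 2.38^2/(2*9.81)
   = 11.1 + 42.61 + 0.2887
   = 53.998 m.
h_L = H1 - H2 = 65.76 - 53.998 = 11.761 m.

11.761


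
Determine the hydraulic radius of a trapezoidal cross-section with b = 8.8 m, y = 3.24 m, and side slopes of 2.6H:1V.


For a trapezoidal section with side slope z:
A = (b + z*y)*y = (8.8 + 2.6*3.24)*3.24 = 55.806 m^2.
P = b + 2*y*sqrt(1 + z^2) = 8.8 + 2*3.24*sqrt(1 + 2.6^2) = 26.851 m.
R = A/P = 55.806 / 26.851 = 2.0783 m.

2.0783


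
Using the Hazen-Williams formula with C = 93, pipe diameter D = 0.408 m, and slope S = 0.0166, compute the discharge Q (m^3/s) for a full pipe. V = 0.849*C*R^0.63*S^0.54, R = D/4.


For a full circular pipe, R = D/4 = 0.408/4 = 0.102 m.
V = 0.849 * 93 * 0.102^0.63 * 0.0166^0.54
  = 0.849 * 93 * 0.237366 * 0.10936
  = 2.0496 m/s.
Pipe area A = pi*D^2/4 = pi*0.408^2/4 = 0.1307 m^2.
Q = A * V = 0.1307 * 2.0496 = 0.268 m^3/s.

0.268


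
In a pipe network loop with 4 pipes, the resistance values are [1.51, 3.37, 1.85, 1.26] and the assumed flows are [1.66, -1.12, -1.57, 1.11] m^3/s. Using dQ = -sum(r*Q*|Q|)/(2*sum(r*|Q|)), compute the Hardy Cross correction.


Numerator terms (r*Q*|Q|): 1.51*1.66*|1.66| = 4.161; 3.37*-1.12*|-1.12| = -4.2273; 1.85*-1.57*|-1.57| = -4.5601; 1.26*1.11*|1.11| = 1.5524.
Sum of numerator = -3.074.
Denominator terms (r*|Q|): 1.51*|1.66| = 2.5066; 3.37*|-1.12| = 3.7744; 1.85*|-1.57| = 2.9045; 1.26*|1.11| = 1.3986.
2 * sum of denominator = 2 * 10.5841 = 21.1682.
dQ = --3.074 / 21.1682 = 0.1452 m^3/s.

0.1452


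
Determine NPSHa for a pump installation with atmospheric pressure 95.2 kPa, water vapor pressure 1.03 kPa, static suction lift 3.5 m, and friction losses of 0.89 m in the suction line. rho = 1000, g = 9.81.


NPSHa = p_atm/(rho*g) - z_s - hf_s - p_vap/(rho*g).
p_atm/(rho*g) = 95.2*1000 / (1000*9.81) = 9.704 m.
p_vap/(rho*g) = 1.03*1000 / (1000*9.81) = 0.105 m.
NPSHa = 9.704 - 3.5 - 0.89 - 0.105
      = 5.21 m.

5.21


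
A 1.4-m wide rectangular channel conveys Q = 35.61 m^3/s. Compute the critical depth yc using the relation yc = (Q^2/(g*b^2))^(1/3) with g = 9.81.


Using yc = (Q^2 / (g * b^2))^(1/3):
Q^2 = 35.61^2 = 1268.07.
g * b^2 = 9.81 * 1.4^2 = 9.81 * 1.96 = 19.23.
Q^2 / (g*b^2) = 1268.07 / 19.23 = 65.9423.
yc = 65.9423^(1/3) = 4.0402 m.

4.0402


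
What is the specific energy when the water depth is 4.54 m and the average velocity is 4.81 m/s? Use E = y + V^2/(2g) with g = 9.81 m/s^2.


Specific energy E = y + V^2/(2g).
Velocity head = V^2/(2g) = 4.81^2 / (2*9.81) = 23.1361 / 19.62 = 1.1792 m.
E = 4.54 + 1.1792 = 5.7192 m.

5.7192


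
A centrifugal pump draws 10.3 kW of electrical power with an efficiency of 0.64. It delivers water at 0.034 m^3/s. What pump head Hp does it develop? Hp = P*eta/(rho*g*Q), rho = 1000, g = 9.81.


Pump head formula: Hp = P * eta / (rho * g * Q).
Numerator: P * eta = 10.3 * 1000 * 0.64 = 6592.0 W.
Denominator: rho * g * Q = 1000 * 9.81 * 0.034 = 333.54.
Hp = 6592.0 / 333.54 = 19.76 m.

19.76


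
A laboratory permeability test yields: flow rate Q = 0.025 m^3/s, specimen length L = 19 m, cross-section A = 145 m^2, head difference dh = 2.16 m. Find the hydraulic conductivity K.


From K = Q*L / (A*dh):
Numerator: Q*L = 0.025 * 19 = 0.475.
Denominator: A*dh = 145 * 2.16 = 313.2.
K = 0.475 / 313.2 = 0.001517 m/s.

0.001517


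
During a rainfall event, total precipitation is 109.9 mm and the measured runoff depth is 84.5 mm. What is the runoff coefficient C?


The runoff coefficient C = runoff depth / rainfall depth.
C = 84.5 / 109.9
  = 0.7689.

0.7689


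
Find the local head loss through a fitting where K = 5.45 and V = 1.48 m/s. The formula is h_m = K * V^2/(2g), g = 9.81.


Minor loss formula: h_m = K * V^2/(2g).
V^2 = 1.48^2 = 2.1904.
V^2/(2g) = 2.1904 / 19.62 = 0.1116 m.
h_m = 5.45 * 0.1116 = 0.6084 m.

0.6084


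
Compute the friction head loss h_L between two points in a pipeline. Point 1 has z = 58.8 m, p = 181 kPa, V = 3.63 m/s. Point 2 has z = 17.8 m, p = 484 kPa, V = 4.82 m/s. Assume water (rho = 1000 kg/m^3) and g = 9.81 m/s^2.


Total head at each section: H = z + p/(rho*g) + V^2/(2g).
H1 = 58.8 + 181*1000/(1000*9.81) + 3.63^2/(2*9.81)
   = 58.8 + 18.451 + 0.6716
   = 77.922 m.
H2 = 17.8 + 484*1000/(1000*9.81) + 4.82^2/(2*9.81)
   = 17.8 + 49.337 + 1.1841
   = 68.322 m.
h_L = H1 - H2 = 77.922 - 68.322 = 9.601 m.

9.601


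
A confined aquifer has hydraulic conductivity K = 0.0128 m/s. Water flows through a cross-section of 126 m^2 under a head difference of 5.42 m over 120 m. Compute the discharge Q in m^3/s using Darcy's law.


Darcy's law: Q = K * A * i, where i = dh/L.
Hydraulic gradient i = 5.42 / 120 = 0.045167.
Q = 0.0128 * 126 * 0.045167
  = 0.0728 m^3/s.

0.0728


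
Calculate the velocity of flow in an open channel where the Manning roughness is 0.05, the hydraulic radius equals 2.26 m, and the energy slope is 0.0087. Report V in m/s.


Manning's equation gives V = (1/n) * R^(2/3) * S^(1/2).
First, compute R^(2/3) = 2.26^(2/3) = 1.7222.
Next, S^(1/2) = 0.0087^(1/2) = 0.093274.
Then 1/n = 1/0.05 = 20.0.
V = 20.0 * 1.7222 * 0.093274 = 3.2126 m/s.

3.2126


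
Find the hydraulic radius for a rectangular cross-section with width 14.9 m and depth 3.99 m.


For a rectangular section:
Flow area A = b * y = 14.9 * 3.99 = 59.45 m^2.
Wetted perimeter P = b + 2y = 14.9 + 2*3.99 = 22.88 m.
Hydraulic radius R = A/P = 59.45 / 22.88 = 2.5984 m.

2.5984


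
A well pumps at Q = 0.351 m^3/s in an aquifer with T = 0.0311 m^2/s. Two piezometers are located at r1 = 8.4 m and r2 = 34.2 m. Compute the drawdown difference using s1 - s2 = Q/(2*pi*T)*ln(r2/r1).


Thiem equation: s1 - s2 = Q/(2*pi*T) * ln(r2/r1).
ln(r2/r1) = ln(34.2/8.4) = 1.404.
Q/(2*pi*T) = 0.351 / (2*pi*0.0311) = 0.351 / 0.1954 = 1.7963.
s1 - s2 = 1.7963 * 1.404 = 2.5219 m.

2.5219


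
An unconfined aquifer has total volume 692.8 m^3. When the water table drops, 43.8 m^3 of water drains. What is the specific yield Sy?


Specific yield Sy = Volume drained / Total volume.
Sy = 43.8 / 692.8
   = 0.0632.

0.0632


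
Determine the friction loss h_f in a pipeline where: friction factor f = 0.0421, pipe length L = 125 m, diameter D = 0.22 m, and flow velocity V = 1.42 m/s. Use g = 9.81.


Darcy-Weisbach equation: h_f = f * (L/D) * V^2/(2g).
f * L/D = 0.0421 * 125/0.22 = 23.9205.
V^2/(2g) = 1.42^2 / (2*9.81) = 2.0164 / 19.62 = 0.1028 m.
h_f = 23.9205 * 0.1028 = 2.458 m.

2.458


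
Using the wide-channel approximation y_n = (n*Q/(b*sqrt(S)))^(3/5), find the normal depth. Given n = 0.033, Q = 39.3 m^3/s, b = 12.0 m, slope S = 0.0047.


We use the wide-channel approximation y_n = (n*Q/(b*sqrt(S)))^(3/5).
sqrt(S) = sqrt(0.0047) = 0.068557.
Numerator: n*Q = 0.033 * 39.3 = 1.2969.
Denominator: b*sqrt(S) = 12.0 * 0.068557 = 0.822684.
arg = 1.5764.
y_n = 1.5764^(3/5) = 1.314 m.

1.314


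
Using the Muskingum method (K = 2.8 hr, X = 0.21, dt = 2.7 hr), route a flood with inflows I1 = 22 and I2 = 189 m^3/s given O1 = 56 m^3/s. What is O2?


Muskingum coefficients:
denom = 2*K*(1-X) + dt = 2*2.8*(1-0.21) + 2.7 = 7.124.
C0 = (dt - 2*K*X)/denom = (2.7 - 2*2.8*0.21)/7.124 = 0.2139.
C1 = (dt + 2*K*X)/denom = (2.7 + 2*2.8*0.21)/7.124 = 0.5441.
C2 = (2*K*(1-X) - dt)/denom = 0.242.
O2 = C0*I2 + C1*I1 + C2*O1
   = 0.2139*189 + 0.5441*22 + 0.242*56
   = 65.95 m^3/s.

65.95


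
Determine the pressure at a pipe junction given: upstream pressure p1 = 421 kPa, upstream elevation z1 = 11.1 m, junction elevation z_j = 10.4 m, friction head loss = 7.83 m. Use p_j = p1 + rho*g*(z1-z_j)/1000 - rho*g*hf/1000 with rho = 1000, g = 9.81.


Junction pressure: p_j = p1 + rho*g*(z1 - z_j)/1000 - rho*g*hf/1000.
Elevation term = 1000*9.81*(11.1 - 10.4)/1000 = 6.867 kPa.
Friction term = 1000*9.81*7.83/1000 = 76.812 kPa.
p_j = 421 + 6.867 - 76.812 = 351.05 kPa.

351.05


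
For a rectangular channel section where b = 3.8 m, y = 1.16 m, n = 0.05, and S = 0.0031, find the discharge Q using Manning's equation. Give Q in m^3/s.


For a rectangular channel, the cross-sectional area A = b * y = 3.8 * 1.16 = 4.41 m^2.
The wetted perimeter P = b + 2y = 3.8 + 2*1.16 = 6.12 m.
Hydraulic radius R = A/P = 4.41/6.12 = 0.7203 m.
Velocity V = (1/n)*R^(2/3)*S^(1/2) = (1/0.05)*0.7203^(2/3)*0.0031^(1/2) = 0.8948 m/s.
Discharge Q = A * V = 4.41 * 0.8948 = 3.944 m^3/s.

3.944


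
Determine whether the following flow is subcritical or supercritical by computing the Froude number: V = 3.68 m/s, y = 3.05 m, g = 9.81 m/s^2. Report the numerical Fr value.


The Froude number is defined as Fr = V / sqrt(g*y).
g*y = 9.81 * 3.05 = 29.9205.
sqrt(g*y) = sqrt(29.9205) = 5.47.
Fr = 3.68 / 5.47 = 0.6728.
Since Fr < 1, the flow is subcritical.

0.6728


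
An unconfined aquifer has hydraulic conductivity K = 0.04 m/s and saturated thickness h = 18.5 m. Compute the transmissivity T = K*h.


Transmissivity is defined as T = K * h.
T = 0.04 * 18.5
  = 0.74 m^2/s.

0.74


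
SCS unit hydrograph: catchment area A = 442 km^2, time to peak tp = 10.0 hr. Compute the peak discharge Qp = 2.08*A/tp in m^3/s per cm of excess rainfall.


SCS formula: Qp = 2.08 * A / tp.
Qp = 2.08 * 442 / 10.0
   = 919.36 / 10.0
   = 91.94 m^3/s per cm.

91.94


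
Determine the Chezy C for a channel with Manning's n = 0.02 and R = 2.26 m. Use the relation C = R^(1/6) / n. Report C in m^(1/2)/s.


The Chezy coefficient relates to Manning's n through C = R^(1/6) / n.
R^(1/6) = 2.26^(1/6) = 1.145561.
C = 1.145561 / 0.02 = 57.28 m^(1/2)/s.

57.28


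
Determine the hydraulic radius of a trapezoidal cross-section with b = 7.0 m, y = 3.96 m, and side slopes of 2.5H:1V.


For a trapezoidal section with side slope z:
A = (b + z*y)*y = (7.0 + 2.5*3.96)*3.96 = 66.924 m^2.
P = b + 2*y*sqrt(1 + z^2) = 7.0 + 2*3.96*sqrt(1 + 2.5^2) = 28.325 m.
R = A/P = 66.924 / 28.325 = 2.3627 m.

2.3627


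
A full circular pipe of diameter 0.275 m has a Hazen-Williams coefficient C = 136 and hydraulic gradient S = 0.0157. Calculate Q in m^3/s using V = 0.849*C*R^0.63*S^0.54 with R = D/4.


For a full circular pipe, R = D/4 = 0.275/4 = 0.0688 m.
V = 0.849 * 136 * 0.0688^0.63 * 0.0157^0.54
  = 0.849 * 136 * 0.185132 * 0.106117
  = 2.2684 m/s.
Pipe area A = pi*D^2/4 = pi*0.275^2/4 = 0.0594 m^2.
Q = A * V = 0.0594 * 2.2684 = 0.1347 m^3/s.

0.1347


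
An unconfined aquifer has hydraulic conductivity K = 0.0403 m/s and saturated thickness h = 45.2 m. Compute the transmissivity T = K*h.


Transmissivity is defined as T = K * h.
T = 0.0403 * 45.2
  = 1.8216 m^2/s.

1.8216


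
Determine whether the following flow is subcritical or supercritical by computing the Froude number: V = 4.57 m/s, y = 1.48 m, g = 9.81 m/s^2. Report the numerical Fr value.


The Froude number is defined as Fr = V / sqrt(g*y).
g*y = 9.81 * 1.48 = 14.5188.
sqrt(g*y) = sqrt(14.5188) = 3.8104.
Fr = 4.57 / 3.8104 = 1.1994.
Since Fr > 1, the flow is supercritical.

1.1994


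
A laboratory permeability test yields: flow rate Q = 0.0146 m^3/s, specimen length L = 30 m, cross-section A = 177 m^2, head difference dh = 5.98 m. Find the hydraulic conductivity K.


From K = Q*L / (A*dh):
Numerator: Q*L = 0.0146 * 30 = 0.438.
Denominator: A*dh = 177 * 5.98 = 1058.46.
K = 0.438 / 1058.46 = 0.000414 m/s.

0.000414


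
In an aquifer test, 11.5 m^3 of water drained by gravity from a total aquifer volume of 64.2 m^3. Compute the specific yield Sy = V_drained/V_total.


Specific yield Sy = Volume drained / Total volume.
Sy = 11.5 / 64.2
   = 0.1791.

0.1791


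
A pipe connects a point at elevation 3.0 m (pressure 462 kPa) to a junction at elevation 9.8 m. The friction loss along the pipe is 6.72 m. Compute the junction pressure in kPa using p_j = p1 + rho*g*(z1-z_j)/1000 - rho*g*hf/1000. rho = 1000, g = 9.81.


Junction pressure: p_j = p1 + rho*g*(z1 - z_j)/1000 - rho*g*hf/1000.
Elevation term = 1000*9.81*(3.0 - 9.8)/1000 = -66.708 kPa.
Friction term = 1000*9.81*6.72/1000 = 65.923 kPa.
p_j = 462 + -66.708 - 65.923 = 329.37 kPa.

329.37


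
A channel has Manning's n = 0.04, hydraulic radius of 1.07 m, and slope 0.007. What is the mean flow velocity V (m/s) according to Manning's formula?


Manning's equation gives V = (1/n) * R^(2/3) * S^(1/2).
First, compute R^(2/3) = 1.07^(2/3) = 1.0461.
Next, S^(1/2) = 0.007^(1/2) = 0.083666.
Then 1/n = 1/0.04 = 25.0.
V = 25.0 * 1.0461 * 0.083666 = 2.1882 m/s.

2.1882


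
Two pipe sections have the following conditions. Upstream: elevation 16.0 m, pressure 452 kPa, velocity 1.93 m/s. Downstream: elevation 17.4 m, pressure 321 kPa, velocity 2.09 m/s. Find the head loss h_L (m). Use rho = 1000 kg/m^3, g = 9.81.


Total head at each section: H = z + p/(rho*g) + V^2/(2g).
H1 = 16.0 + 452*1000/(1000*9.81) + 1.93^2/(2*9.81)
   = 16.0 + 46.075 + 0.1899
   = 62.265 m.
H2 = 17.4 + 321*1000/(1000*9.81) + 2.09^2/(2*9.81)
   = 17.4 + 32.722 + 0.2226
   = 50.344 m.
h_L = H1 - H2 = 62.265 - 50.344 = 11.921 m.

11.921


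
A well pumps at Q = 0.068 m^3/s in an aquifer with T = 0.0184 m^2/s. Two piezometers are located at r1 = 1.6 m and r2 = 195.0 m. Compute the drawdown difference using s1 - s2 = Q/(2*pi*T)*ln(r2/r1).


Thiem equation: s1 - s2 = Q/(2*pi*T) * ln(r2/r1).
ln(r2/r1) = ln(195.0/1.6) = 4.803.
Q/(2*pi*T) = 0.068 / (2*pi*0.0184) = 0.068 / 0.1156 = 0.5882.
s1 - s2 = 0.5882 * 4.803 = 2.825 m.

2.825


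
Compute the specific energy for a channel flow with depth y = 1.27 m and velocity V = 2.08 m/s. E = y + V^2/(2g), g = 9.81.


Specific energy E = y + V^2/(2g).
Velocity head = V^2/(2g) = 2.08^2 / (2*9.81) = 4.3264 / 19.62 = 0.2205 m.
E = 1.27 + 0.2205 = 1.4905 m.

1.4905


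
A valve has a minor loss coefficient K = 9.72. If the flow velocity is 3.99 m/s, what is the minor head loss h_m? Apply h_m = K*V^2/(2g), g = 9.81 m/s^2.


Minor loss formula: h_m = K * V^2/(2g).
V^2 = 3.99^2 = 15.9201.
V^2/(2g) = 15.9201 / 19.62 = 0.8114 m.
h_m = 9.72 * 0.8114 = 7.887 m.

7.887


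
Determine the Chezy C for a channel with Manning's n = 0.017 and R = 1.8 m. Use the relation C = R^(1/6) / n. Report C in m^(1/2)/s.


The Chezy coefficient relates to Manning's n through C = R^(1/6) / n.
R^(1/6) = 1.8^(1/6) = 1.102924.
C = 1.102924 / 0.017 = 64.88 m^(1/2)/s.

64.88


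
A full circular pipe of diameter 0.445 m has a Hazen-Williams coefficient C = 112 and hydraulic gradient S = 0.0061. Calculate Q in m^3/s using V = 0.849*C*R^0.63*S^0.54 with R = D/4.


For a full circular pipe, R = D/4 = 0.445/4 = 0.1113 m.
V = 0.849 * 112 * 0.1113^0.63 * 0.0061^0.54
  = 0.849 * 112 * 0.250708 * 0.063691
  = 1.5184 m/s.
Pipe area A = pi*D^2/4 = pi*0.445^2/4 = 0.1555 m^2.
Q = A * V = 0.1555 * 1.5184 = 0.2361 m^3/s.

0.2361


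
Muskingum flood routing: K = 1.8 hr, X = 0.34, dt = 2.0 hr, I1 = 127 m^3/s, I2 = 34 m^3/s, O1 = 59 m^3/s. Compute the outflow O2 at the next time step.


Muskingum coefficients:
denom = 2*K*(1-X) + dt = 2*1.8*(1-0.34) + 2.0 = 4.376.
C0 = (dt - 2*K*X)/denom = (2.0 - 2*1.8*0.34)/4.376 = 0.1773.
C1 = (dt + 2*K*X)/denom = (2.0 + 2*1.8*0.34)/4.376 = 0.7367.
C2 = (2*K*(1-X) - dt)/denom = 0.0859.
O2 = C0*I2 + C1*I1 + C2*O1
   = 0.1773*34 + 0.7367*127 + 0.0859*59
   = 104.67 m^3/s.

104.67


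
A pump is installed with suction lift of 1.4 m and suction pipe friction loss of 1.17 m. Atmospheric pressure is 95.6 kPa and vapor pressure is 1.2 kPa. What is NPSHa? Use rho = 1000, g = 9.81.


NPSHa = p_atm/(rho*g) - z_s - hf_s - p_vap/(rho*g).
p_atm/(rho*g) = 95.6*1000 / (1000*9.81) = 9.745 m.
p_vap/(rho*g) = 1.2*1000 / (1000*9.81) = 0.122 m.
NPSHa = 9.745 - 1.4 - 1.17 - 0.122
      = 7.05 m.

7.05


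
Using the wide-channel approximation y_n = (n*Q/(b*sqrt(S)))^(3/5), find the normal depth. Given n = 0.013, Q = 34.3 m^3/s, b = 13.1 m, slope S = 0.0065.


We use the wide-channel approximation y_n = (n*Q/(b*sqrt(S)))^(3/5).
sqrt(S) = sqrt(0.0065) = 0.080623.
Numerator: n*Q = 0.013 * 34.3 = 0.4459.
Denominator: b*sqrt(S) = 13.1 * 0.080623 = 1.056161.
arg = 0.4222.
y_n = 0.4222^(3/5) = 0.5961 m.

0.5961


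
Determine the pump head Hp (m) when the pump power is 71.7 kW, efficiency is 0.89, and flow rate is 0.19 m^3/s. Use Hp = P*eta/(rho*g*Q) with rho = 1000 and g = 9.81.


Pump head formula: Hp = P * eta / (rho * g * Q).
Numerator: P * eta = 71.7 * 1000 * 0.89 = 63813.0 W.
Denominator: rho * g * Q = 1000 * 9.81 * 0.19 = 1863.9.
Hp = 63813.0 / 1863.9 = 34.24 m.

34.24


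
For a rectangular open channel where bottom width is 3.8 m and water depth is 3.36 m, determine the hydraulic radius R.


For a rectangular section:
Flow area A = b * y = 3.8 * 3.36 = 12.77 m^2.
Wetted perimeter P = b + 2y = 3.8 + 2*3.36 = 10.52 m.
Hydraulic radius R = A/P = 12.77 / 10.52 = 1.2137 m.

1.2137


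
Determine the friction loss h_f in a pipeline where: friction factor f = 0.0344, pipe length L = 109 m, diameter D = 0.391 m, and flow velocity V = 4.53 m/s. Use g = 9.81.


Darcy-Weisbach equation: h_f = f * (L/D) * V^2/(2g).
f * L/D = 0.0344 * 109/0.391 = 9.5898.
V^2/(2g) = 4.53^2 / (2*9.81) = 20.5209 / 19.62 = 1.0459 m.
h_f = 9.5898 * 1.0459 = 10.03 m.

10.03


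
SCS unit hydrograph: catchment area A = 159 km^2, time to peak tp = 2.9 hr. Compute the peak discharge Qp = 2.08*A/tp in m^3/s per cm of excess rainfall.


SCS formula: Qp = 2.08 * A / tp.
Qp = 2.08 * 159 / 2.9
   = 330.72 / 2.9
   = 114.04 m^3/s per cm.

114.04


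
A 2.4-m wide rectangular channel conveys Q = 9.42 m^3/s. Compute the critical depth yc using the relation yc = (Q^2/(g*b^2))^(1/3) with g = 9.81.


Using yc = (Q^2 / (g * b^2))^(1/3):
Q^2 = 9.42^2 = 88.74.
g * b^2 = 9.81 * 2.4^2 = 9.81 * 5.76 = 56.51.
Q^2 / (g*b^2) = 88.74 / 56.51 = 1.5703.
yc = 1.5703^(1/3) = 1.1623 m.

1.1623


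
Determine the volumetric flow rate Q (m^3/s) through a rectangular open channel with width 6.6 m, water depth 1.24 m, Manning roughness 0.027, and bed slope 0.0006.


For a rectangular channel, the cross-sectional area A = b * y = 6.6 * 1.24 = 8.18 m^2.
The wetted perimeter P = b + 2y = 6.6 + 2*1.24 = 9.08 m.
Hydraulic radius R = A/P = 8.18/9.08 = 0.9013 m.
Velocity V = (1/n)*R^(2/3)*S^(1/2) = (1/0.027)*0.9013^(2/3)*0.0006^(1/2) = 0.8465 m/s.
Discharge Q = A * V = 8.18 * 0.8465 = 6.928 m^3/s.

6.928


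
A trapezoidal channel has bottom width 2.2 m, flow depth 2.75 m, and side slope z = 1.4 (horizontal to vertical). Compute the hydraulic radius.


For a trapezoidal section with side slope z:
A = (b + z*y)*y = (2.2 + 1.4*2.75)*2.75 = 16.637 m^2.
P = b + 2*y*sqrt(1 + z^2) = 2.2 + 2*2.75*sqrt(1 + 1.4^2) = 11.663 m.
R = A/P = 16.637 / 11.663 = 1.4266 m.

1.4266


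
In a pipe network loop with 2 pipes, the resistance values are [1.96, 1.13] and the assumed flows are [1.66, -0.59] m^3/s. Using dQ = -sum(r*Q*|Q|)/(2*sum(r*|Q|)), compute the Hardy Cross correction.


Numerator terms (r*Q*|Q|): 1.96*1.66*|1.66| = 5.401; 1.13*-0.59*|-0.59| = -0.3934.
Sum of numerator = 5.0076.
Denominator terms (r*|Q|): 1.96*|1.66| = 3.2536; 1.13*|-0.59| = 0.6667.
2 * sum of denominator = 2 * 3.9203 = 7.8406.
dQ = -5.0076 / 7.8406 = -0.6387 m^3/s.

-0.6387


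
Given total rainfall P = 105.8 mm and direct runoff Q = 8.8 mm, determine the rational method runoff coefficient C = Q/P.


The runoff coefficient C = runoff depth / rainfall depth.
C = 8.8 / 105.8
  = 0.0832.

0.0832


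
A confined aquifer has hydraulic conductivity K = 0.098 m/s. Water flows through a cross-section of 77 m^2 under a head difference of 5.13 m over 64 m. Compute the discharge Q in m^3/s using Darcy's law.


Darcy's law: Q = K * A * i, where i = dh/L.
Hydraulic gradient i = 5.13 / 64 = 0.080156.
Q = 0.098 * 77 * 0.080156
  = 0.6049 m^3/s.

0.6049


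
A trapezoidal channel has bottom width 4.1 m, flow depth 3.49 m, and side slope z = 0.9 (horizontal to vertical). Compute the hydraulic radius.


For a trapezoidal section with side slope z:
A = (b + z*y)*y = (4.1 + 0.9*3.49)*3.49 = 25.271 m^2.
P = b + 2*y*sqrt(1 + z^2) = 4.1 + 2*3.49*sqrt(1 + 0.9^2) = 13.491 m.
R = A/P = 25.271 / 13.491 = 1.8732 m.

1.8732


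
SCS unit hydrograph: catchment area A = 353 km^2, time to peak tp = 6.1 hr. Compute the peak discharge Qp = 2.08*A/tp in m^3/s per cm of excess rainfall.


SCS formula: Qp = 2.08 * A / tp.
Qp = 2.08 * 353 / 6.1
   = 734.24 / 6.1
   = 120.37 m^3/s per cm.

120.37


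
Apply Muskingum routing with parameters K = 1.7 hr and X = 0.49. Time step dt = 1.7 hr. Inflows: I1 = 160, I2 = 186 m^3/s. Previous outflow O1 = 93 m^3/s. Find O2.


Muskingum coefficients:
denom = 2*K*(1-X) + dt = 2*1.7*(1-0.49) + 1.7 = 3.434.
C0 = (dt - 2*K*X)/denom = (1.7 - 2*1.7*0.49)/3.434 = 0.0099.
C1 = (dt + 2*K*X)/denom = (1.7 + 2*1.7*0.49)/3.434 = 0.9802.
C2 = (2*K*(1-X) - dt)/denom = 0.0099.
O2 = C0*I2 + C1*I1 + C2*O1
   = 0.0099*186 + 0.9802*160 + 0.0099*93
   = 159.59 m^3/s.

159.59


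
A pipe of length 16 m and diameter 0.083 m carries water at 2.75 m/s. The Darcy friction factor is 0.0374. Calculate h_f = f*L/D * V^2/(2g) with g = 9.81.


Darcy-Weisbach equation: h_f = f * (L/D) * V^2/(2g).
f * L/D = 0.0374 * 16/0.083 = 7.2096.
V^2/(2g) = 2.75^2 / (2*9.81) = 7.5625 / 19.62 = 0.3854 m.
h_f = 7.2096 * 0.3854 = 2.779 m.

2.779


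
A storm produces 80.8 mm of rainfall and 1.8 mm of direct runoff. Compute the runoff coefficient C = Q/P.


The runoff coefficient C = runoff depth / rainfall depth.
C = 1.8 / 80.8
  = 0.0223.

0.0223


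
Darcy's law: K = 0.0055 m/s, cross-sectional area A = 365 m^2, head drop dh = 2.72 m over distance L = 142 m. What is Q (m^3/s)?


Darcy's law: Q = K * A * i, where i = dh/L.
Hydraulic gradient i = 2.72 / 142 = 0.019155.
Q = 0.0055 * 365 * 0.019155
  = 0.0385 m^3/s.

0.0385


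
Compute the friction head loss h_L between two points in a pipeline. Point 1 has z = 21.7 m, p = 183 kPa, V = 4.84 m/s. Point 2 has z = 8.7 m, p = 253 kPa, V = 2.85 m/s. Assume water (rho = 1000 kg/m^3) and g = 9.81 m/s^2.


Total head at each section: H = z + p/(rho*g) + V^2/(2g).
H1 = 21.7 + 183*1000/(1000*9.81) + 4.84^2/(2*9.81)
   = 21.7 + 18.654 + 1.194
   = 41.548 m.
H2 = 8.7 + 253*1000/(1000*9.81) + 2.85^2/(2*9.81)
   = 8.7 + 25.79 + 0.414
   = 34.904 m.
h_L = H1 - H2 = 41.548 - 34.904 = 6.644 m.

6.644


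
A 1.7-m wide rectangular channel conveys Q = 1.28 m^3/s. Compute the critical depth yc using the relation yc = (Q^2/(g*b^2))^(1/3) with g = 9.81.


Using yc = (Q^2 / (g * b^2))^(1/3):
Q^2 = 1.28^2 = 1.64.
g * b^2 = 9.81 * 1.7^2 = 9.81 * 2.89 = 28.35.
Q^2 / (g*b^2) = 1.64 / 28.35 = 0.0578.
yc = 0.0578^(1/3) = 0.3866 m.

0.3866


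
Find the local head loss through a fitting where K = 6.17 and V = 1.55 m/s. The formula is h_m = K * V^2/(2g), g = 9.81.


Minor loss formula: h_m = K * V^2/(2g).
V^2 = 1.55^2 = 2.4025.
V^2/(2g) = 2.4025 / 19.62 = 0.1225 m.
h_m = 6.17 * 0.1225 = 0.7555 m.

0.7555


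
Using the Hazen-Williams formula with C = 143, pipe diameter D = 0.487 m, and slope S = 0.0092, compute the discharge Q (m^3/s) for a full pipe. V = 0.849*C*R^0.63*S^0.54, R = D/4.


For a full circular pipe, R = D/4 = 0.487/4 = 0.1217 m.
V = 0.849 * 143 * 0.1217^0.63 * 0.0092^0.54
  = 0.849 * 143 * 0.265366 * 0.079514
  = 2.5617 m/s.
Pipe area A = pi*D^2/4 = pi*0.487^2/4 = 0.1863 m^2.
Q = A * V = 0.1863 * 2.5617 = 0.4772 m^3/s.

0.4772


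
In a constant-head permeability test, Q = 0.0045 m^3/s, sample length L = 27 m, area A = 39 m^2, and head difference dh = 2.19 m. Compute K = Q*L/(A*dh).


From K = Q*L / (A*dh):
Numerator: Q*L = 0.0045 * 27 = 0.1215.
Denominator: A*dh = 39 * 2.19 = 85.41.
K = 0.1215 / 85.41 = 0.001423 m/s.

0.001423


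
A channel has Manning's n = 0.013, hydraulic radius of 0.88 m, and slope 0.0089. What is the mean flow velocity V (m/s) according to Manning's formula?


Manning's equation gives V = (1/n) * R^(2/3) * S^(1/2).
First, compute R^(2/3) = 0.88^(2/3) = 0.9183.
Next, S^(1/2) = 0.0089^(1/2) = 0.09434.
Then 1/n = 1/0.013 = 76.92.
V = 76.92 * 0.9183 * 0.09434 = 6.6641 m/s.

6.6641


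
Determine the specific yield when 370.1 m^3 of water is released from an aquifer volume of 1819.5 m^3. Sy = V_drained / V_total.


Specific yield Sy = Volume drained / Total volume.
Sy = 370.1 / 1819.5
   = 0.2034.

0.2034


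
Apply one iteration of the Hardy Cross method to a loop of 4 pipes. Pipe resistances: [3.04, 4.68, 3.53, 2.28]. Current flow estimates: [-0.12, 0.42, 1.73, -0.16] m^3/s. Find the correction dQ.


Numerator terms (r*Q*|Q|): 3.04*-0.12*|-0.12| = -0.0438; 4.68*0.42*|0.42| = 0.8256; 3.53*1.73*|1.73| = 10.5649; 2.28*-0.16*|-0.16| = -0.0584.
Sum of numerator = 11.2883.
Denominator terms (r*|Q|): 3.04*|-0.12| = 0.3648; 4.68*|0.42| = 1.9656; 3.53*|1.73| = 6.1069; 2.28*|-0.16| = 0.3648.
2 * sum of denominator = 2 * 8.8021 = 17.6042.
dQ = -11.2883 / 17.6042 = -0.6412 m^3/s.

-0.6412


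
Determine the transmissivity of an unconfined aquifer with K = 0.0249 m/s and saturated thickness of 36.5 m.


Transmissivity is defined as T = K * h.
T = 0.0249 * 36.5
  = 0.9088 m^2/s.

0.9088


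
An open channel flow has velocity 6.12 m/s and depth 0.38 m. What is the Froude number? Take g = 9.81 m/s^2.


The Froude number is defined as Fr = V / sqrt(g*y).
g*y = 9.81 * 0.38 = 3.7278.
sqrt(g*y) = sqrt(3.7278) = 1.9308.
Fr = 6.12 / 1.9308 = 3.1698.

3.1698


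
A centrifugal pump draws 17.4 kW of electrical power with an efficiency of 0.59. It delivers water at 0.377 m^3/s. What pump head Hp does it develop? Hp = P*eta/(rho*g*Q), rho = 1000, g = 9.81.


Pump head formula: Hp = P * eta / (rho * g * Q).
Numerator: P * eta = 17.4 * 1000 * 0.59 = 10266.0 W.
Denominator: rho * g * Q = 1000 * 9.81 * 0.377 = 3698.37.
Hp = 10266.0 / 3698.37 = 2.78 m.

2.78


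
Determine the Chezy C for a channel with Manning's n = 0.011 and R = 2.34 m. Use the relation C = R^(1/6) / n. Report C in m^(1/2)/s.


The Chezy coefficient relates to Manning's n through C = R^(1/6) / n.
R^(1/6) = 2.34^(1/6) = 1.152222.
C = 1.152222 / 0.011 = 104.75 m^(1/2)/s.

104.75


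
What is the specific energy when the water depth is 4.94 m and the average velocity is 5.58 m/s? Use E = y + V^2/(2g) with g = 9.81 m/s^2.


Specific energy E = y + V^2/(2g).
Velocity head = V^2/(2g) = 5.58^2 / (2*9.81) = 31.1364 / 19.62 = 1.587 m.
E = 4.94 + 1.587 = 6.527 m.

6.527


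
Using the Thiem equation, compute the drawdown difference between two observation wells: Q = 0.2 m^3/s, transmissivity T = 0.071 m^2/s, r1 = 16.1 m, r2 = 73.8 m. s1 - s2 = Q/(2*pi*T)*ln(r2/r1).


Thiem equation: s1 - s2 = Q/(2*pi*T) * ln(r2/r1).
ln(r2/r1) = ln(73.8/16.1) = 1.5225.
Q/(2*pi*T) = 0.2 / (2*pi*0.071) = 0.2 / 0.4461 = 0.4483.
s1 - s2 = 0.4483 * 1.5225 = 0.6826 m.

0.6826


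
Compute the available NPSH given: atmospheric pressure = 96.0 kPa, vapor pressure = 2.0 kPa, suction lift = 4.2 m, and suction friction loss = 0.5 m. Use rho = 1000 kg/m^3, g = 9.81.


NPSHa = p_atm/(rho*g) - z_s - hf_s - p_vap/(rho*g).
p_atm/(rho*g) = 96.0*1000 / (1000*9.81) = 9.786 m.
p_vap/(rho*g) = 2.0*1000 / (1000*9.81) = 0.204 m.
NPSHa = 9.786 - 4.2 - 0.5 - 0.204
      = 4.88 m.

4.88


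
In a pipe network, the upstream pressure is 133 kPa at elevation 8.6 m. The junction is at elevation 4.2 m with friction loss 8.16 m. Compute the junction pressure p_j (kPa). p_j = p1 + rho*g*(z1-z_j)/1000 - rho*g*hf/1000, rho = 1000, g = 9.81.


Junction pressure: p_j = p1 + rho*g*(z1 - z_j)/1000 - rho*g*hf/1000.
Elevation term = 1000*9.81*(8.6 - 4.2)/1000 = 43.164 kPa.
Friction term = 1000*9.81*8.16/1000 = 80.05 kPa.
p_j = 133 + 43.164 - 80.05 = 96.11 kPa.

96.11


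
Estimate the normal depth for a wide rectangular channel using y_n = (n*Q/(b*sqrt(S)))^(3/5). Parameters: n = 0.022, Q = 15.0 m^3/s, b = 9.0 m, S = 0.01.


We use the wide-channel approximation y_n = (n*Q/(b*sqrt(S)))^(3/5).
sqrt(S) = sqrt(0.01) = 0.1.
Numerator: n*Q = 0.022 * 15.0 = 0.33.
Denominator: b*sqrt(S) = 9.0 * 0.1 = 0.9.
arg = 0.3667.
y_n = 0.3667^(3/5) = 0.5477 m.

0.5477


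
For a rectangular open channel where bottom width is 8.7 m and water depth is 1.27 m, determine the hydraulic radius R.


For a rectangular section:
Flow area A = b * y = 8.7 * 1.27 = 11.05 m^2.
Wetted perimeter P = b + 2y = 8.7 + 2*1.27 = 11.24 m.
Hydraulic radius R = A/P = 11.05 / 11.24 = 0.983 m.

0.983


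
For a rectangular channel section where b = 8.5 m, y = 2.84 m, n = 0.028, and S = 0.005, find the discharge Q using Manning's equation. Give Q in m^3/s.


For a rectangular channel, the cross-sectional area A = b * y = 8.5 * 2.84 = 24.14 m^2.
The wetted perimeter P = b + 2y = 8.5 + 2*2.84 = 14.18 m.
Hydraulic radius R = A/P = 24.14/14.18 = 1.7024 m.
Velocity V = (1/n)*R^(2/3)*S^(1/2) = (1/0.028)*1.7024^(2/3)*0.005^(1/2) = 3.6005 m/s.
Discharge Q = A * V = 24.14 * 3.6005 = 86.917 m^3/s.

86.917


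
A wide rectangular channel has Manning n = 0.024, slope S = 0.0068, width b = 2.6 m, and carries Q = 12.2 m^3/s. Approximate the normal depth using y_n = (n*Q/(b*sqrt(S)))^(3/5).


We use the wide-channel approximation y_n = (n*Q/(b*sqrt(S)))^(3/5).
sqrt(S) = sqrt(0.0068) = 0.082462.
Numerator: n*Q = 0.024 * 12.2 = 0.2928.
Denominator: b*sqrt(S) = 2.6 * 0.082462 = 0.214401.
arg = 1.3657.
y_n = 1.3657^(3/5) = 1.2056 m.

1.2056


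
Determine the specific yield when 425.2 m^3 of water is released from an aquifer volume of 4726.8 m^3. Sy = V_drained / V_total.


Specific yield Sy = Volume drained / Total volume.
Sy = 425.2 / 4726.8
   = 0.09.

0.09


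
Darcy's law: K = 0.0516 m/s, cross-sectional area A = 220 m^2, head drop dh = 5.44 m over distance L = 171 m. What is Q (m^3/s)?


Darcy's law: Q = K * A * i, where i = dh/L.
Hydraulic gradient i = 5.44 / 171 = 0.031813.
Q = 0.0516 * 220 * 0.031813
  = 0.3611 m^3/s.

0.3611


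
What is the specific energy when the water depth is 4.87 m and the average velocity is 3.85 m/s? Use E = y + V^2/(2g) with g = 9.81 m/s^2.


Specific energy E = y + V^2/(2g).
Velocity head = V^2/(2g) = 3.85^2 / (2*9.81) = 14.8225 / 19.62 = 0.7555 m.
E = 4.87 + 0.7555 = 5.6255 m.

5.6255


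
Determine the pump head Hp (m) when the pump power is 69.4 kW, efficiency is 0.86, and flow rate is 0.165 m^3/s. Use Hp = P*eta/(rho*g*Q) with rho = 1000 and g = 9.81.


Pump head formula: Hp = P * eta / (rho * g * Q).
Numerator: P * eta = 69.4 * 1000 * 0.86 = 59684.0 W.
Denominator: rho * g * Q = 1000 * 9.81 * 0.165 = 1618.65.
Hp = 59684.0 / 1618.65 = 36.87 m.

36.87


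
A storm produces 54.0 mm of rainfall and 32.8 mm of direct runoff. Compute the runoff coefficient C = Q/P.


The runoff coefficient C = runoff depth / rainfall depth.
C = 32.8 / 54.0
  = 0.6074.

0.6074


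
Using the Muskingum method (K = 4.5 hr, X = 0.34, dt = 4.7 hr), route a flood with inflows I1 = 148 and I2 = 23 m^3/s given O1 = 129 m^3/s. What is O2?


Muskingum coefficients:
denom = 2*K*(1-X) + dt = 2*4.5*(1-0.34) + 4.7 = 10.64.
C0 = (dt - 2*K*X)/denom = (4.7 - 2*4.5*0.34)/10.64 = 0.1541.
C1 = (dt + 2*K*X)/denom = (4.7 + 2*4.5*0.34)/10.64 = 0.7293.
C2 = (2*K*(1-X) - dt)/denom = 0.1165.
O2 = C0*I2 + C1*I1 + C2*O1
   = 0.1541*23 + 0.7293*148 + 0.1165*129
   = 126.52 m^3/s.

126.52


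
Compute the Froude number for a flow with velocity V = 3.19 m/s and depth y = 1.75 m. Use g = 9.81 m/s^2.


The Froude number is defined as Fr = V / sqrt(g*y).
g*y = 9.81 * 1.75 = 17.1675.
sqrt(g*y) = sqrt(17.1675) = 4.1434.
Fr = 3.19 / 4.1434 = 0.7699.

0.7699


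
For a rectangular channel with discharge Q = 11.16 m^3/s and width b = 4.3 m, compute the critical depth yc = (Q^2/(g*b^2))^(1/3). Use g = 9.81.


Using yc = (Q^2 / (g * b^2))^(1/3):
Q^2 = 11.16^2 = 124.55.
g * b^2 = 9.81 * 4.3^2 = 9.81 * 18.49 = 181.39.
Q^2 / (g*b^2) = 124.55 / 181.39 = 0.6866.
yc = 0.6866^(1/3) = 0.8822 m.

0.8822


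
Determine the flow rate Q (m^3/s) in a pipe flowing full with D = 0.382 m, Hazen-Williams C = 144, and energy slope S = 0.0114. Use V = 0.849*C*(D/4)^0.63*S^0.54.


For a full circular pipe, R = D/4 = 0.382/4 = 0.0955 m.
V = 0.849 * 144 * 0.0955^0.63 * 0.0114^0.54
  = 0.849 * 144 * 0.22772 * 0.089275
  = 2.4854 m/s.
Pipe area A = pi*D^2/4 = pi*0.382^2/4 = 0.1146 m^2.
Q = A * V = 0.1146 * 2.4854 = 0.2849 m^3/s.

0.2849


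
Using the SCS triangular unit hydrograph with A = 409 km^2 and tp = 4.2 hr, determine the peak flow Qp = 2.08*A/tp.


SCS formula: Qp = 2.08 * A / tp.
Qp = 2.08 * 409 / 4.2
   = 850.72 / 4.2
   = 202.55 m^3/s per cm.

202.55


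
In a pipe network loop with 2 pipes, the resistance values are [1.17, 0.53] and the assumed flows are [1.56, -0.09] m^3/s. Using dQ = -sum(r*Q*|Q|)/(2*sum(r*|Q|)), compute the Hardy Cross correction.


Numerator terms (r*Q*|Q|): 1.17*1.56*|1.56| = 2.8473; 0.53*-0.09*|-0.09| = -0.0043.
Sum of numerator = 2.843.
Denominator terms (r*|Q|): 1.17*|1.56| = 1.8252; 0.53*|-0.09| = 0.0477.
2 * sum of denominator = 2 * 1.8729 = 3.7458.
dQ = -2.843 / 3.7458 = -0.759 m^3/s.

-0.759


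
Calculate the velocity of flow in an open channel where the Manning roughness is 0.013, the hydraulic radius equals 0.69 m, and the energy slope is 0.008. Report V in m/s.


Manning's equation gives V = (1/n) * R^(2/3) * S^(1/2).
First, compute R^(2/3) = 0.69^(2/3) = 0.7808.
Next, S^(1/2) = 0.008^(1/2) = 0.089443.
Then 1/n = 1/0.013 = 76.92.
V = 76.92 * 0.7808 * 0.089443 = 5.3724 m/s.

5.3724


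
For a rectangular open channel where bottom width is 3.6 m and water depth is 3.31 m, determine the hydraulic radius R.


For a rectangular section:
Flow area A = b * y = 3.6 * 3.31 = 11.92 m^2.
Wetted perimeter P = b + 2y = 3.6 + 2*3.31 = 10.22 m.
Hydraulic radius R = A/P = 11.92 / 10.22 = 1.1659 m.

1.1659


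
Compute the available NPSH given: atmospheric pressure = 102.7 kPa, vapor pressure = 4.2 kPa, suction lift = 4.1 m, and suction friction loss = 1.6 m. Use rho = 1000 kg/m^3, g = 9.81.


NPSHa = p_atm/(rho*g) - z_s - hf_s - p_vap/(rho*g).
p_atm/(rho*g) = 102.7*1000 / (1000*9.81) = 10.469 m.
p_vap/(rho*g) = 4.2*1000 / (1000*9.81) = 0.428 m.
NPSHa = 10.469 - 4.1 - 1.6 - 0.428
      = 4.34 m.

4.34


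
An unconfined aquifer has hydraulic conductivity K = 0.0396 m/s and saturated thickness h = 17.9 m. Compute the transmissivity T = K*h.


Transmissivity is defined as T = K * h.
T = 0.0396 * 17.9
  = 0.7088 m^2/s.

0.7088


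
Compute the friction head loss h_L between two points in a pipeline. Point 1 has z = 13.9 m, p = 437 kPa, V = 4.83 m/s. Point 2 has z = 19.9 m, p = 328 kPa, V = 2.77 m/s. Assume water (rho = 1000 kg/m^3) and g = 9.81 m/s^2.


Total head at each section: H = z + p/(rho*g) + V^2/(2g).
H1 = 13.9 + 437*1000/(1000*9.81) + 4.83^2/(2*9.81)
   = 13.9 + 44.546 + 1.189
   = 59.635 m.
H2 = 19.9 + 328*1000/(1000*9.81) + 2.77^2/(2*9.81)
   = 19.9 + 33.435 + 0.3911
   = 53.726 m.
h_L = H1 - H2 = 59.635 - 53.726 = 5.909 m.

5.909


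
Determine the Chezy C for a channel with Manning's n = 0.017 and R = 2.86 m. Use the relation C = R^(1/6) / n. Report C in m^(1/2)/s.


The Chezy coefficient relates to Manning's n through C = R^(1/6) / n.
R^(1/6) = 2.86^(1/6) = 1.191409.
C = 1.191409 / 0.017 = 70.08 m^(1/2)/s.

70.08


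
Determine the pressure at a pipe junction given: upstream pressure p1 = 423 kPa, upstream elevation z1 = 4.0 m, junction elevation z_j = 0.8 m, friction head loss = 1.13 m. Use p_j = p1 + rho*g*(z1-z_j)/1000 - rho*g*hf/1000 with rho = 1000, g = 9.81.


Junction pressure: p_j = p1 + rho*g*(z1 - z_j)/1000 - rho*g*hf/1000.
Elevation term = 1000*9.81*(4.0 - 0.8)/1000 = 31.392 kPa.
Friction term = 1000*9.81*1.13/1000 = 11.085 kPa.
p_j = 423 + 31.392 - 11.085 = 443.31 kPa.

443.31
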